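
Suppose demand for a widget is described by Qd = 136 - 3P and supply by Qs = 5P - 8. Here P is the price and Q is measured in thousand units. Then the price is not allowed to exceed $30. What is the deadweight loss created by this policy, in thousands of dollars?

Setting quantity demanded equal to quantity supplied, 136 - 3P = 5P - 8, gives P* = 18 and Q* = 82.
The ceiling of 30 is above the equilibrium price 18, so it is not binding; the market clears at P* = 18, Q* = 82.
Since the control does not bind, no trades are prevented and deadweight loss is zero.

0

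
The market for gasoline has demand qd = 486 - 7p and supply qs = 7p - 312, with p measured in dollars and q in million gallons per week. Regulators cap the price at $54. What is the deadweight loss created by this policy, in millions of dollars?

63

Without the control the market clears where 486 - 7p = 7p - 312, i.e. p* = 57 and q* = 87.
The ceiling of 54 is below the equilibrium price 57, so it binds.
At p = 54: qd = 486 - 7·54 = 108 and qs = 7·54 - 312 = 66.
Quantity traded falls to 66. At q = 66 the demand price is (486 - 66)/7 = 60 and the supply price is (312 + 66)/7 = 54.
Deadweight loss = ½ · (60 - 54) · (87 - 66) = ½ · 6 · 21 = 63.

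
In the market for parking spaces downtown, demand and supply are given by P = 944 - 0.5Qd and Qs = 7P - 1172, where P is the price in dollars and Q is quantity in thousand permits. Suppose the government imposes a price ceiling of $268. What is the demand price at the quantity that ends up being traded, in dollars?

592

Rearranging demand gives Qd = 1888 - 2P. Setting quantity demanded equal to quantity supplied, 1888 - 2P = 7P - 1172, gives P* = 340 and Q* = 1208.
The ceiling of 268 is below the equilibrium price 340, so it binds.
At P = 268: Qd = 1888 - 2·268 = 1352 and Qs = 7·268 - 1172 = 704.
Only 704 units reach the market. On the demand curve, the marginal buyer's willingness to pay at Q = 704 is (1888 - 704)/2 = 592.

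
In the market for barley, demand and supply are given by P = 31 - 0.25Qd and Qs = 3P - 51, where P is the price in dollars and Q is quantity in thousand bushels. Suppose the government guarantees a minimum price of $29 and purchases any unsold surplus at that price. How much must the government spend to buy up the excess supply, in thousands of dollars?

812

Rearranging demand gives Qd = 124 - 4P. In a free market, 124 - 4P = 3P - 51 gives the equilibrium P* = 25, Q* = 24.
The floor of 29 is above the equilibrium price 25, so it binds.
At P = 29: Qd = 124 - 4·29 = 8 and Qs = 3·29 - 51 = 36.
Surplus = Qs - Qd = 28.
Government expenditure = surplus × support price = 28 × 29 = 812.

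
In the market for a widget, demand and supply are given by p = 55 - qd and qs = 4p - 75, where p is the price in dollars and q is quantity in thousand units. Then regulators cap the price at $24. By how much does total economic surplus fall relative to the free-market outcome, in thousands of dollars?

Rearranging demand gives qd = 55 - p. Without the control the market clears where 55 - p = 4p - 75, i.e. p* = 26 and q* = 29.
The ceiling of 24 is below the equilibrium price 26, so it binds.
At p = 24: qd = 55 - 24 = 31 and qs = 4·24 - 75 = 21.
Quantity traded falls to 21. At q = 21 the demand price is 55 - 21 = 34 and the supply price is (75 + 21)/4 = 24.
Deadweight loss = ½ · (34 - 24) · (29 - 21) = ½ · 10 · 8 = 40.

40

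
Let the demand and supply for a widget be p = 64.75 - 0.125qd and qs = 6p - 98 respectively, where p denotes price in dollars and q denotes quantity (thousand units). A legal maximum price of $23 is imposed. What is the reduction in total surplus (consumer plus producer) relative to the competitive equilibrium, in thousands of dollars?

2315.25

Rearranging demand gives qd = 518 - 8p. Without the control the market clears where 518 - 8p = 6p - 98, i.e. p* = 44 and q* = 166.
The ceiling of 23 is below the equilibrium price 44, so it binds.
At p = 23: qd = 518 - 8·23 = 334 and qs = 6·23 - 98 = 40.
Quantity traded falls to 40. At q = 40 the demand price is (518 - 40)/8 = 59.75 and the supply price is (98 + 40)/6 = 23.
Deadweight loss = ½ · (59.75 - 23) · (166 - 40) = ½ · 36.75 · 126 = 2315.25.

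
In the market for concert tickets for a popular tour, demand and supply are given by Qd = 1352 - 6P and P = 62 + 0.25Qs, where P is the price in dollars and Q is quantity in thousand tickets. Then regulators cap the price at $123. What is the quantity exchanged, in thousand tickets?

244

Rearranging supply gives Qs = 4P - 248. Without the control the market clears where 1352 - 6P = 4P - 248, i.e. P* = 160 and Q* = 392.
Since 123 < 160, the ceiling is binding.
At P = 123: Qd = 1352 - 6·123 = 614 and Qs = 4·123 - 248 = 244.
The quantity actually transacted is the short side, supply: 244.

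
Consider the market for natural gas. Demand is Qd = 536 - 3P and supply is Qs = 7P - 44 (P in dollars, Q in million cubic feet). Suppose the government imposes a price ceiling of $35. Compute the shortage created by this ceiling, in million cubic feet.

230

Equilibrium: 536 - 3P = 7P - 44, so 580 = 10P and P* = 58, Q* = 362.
Since 35 < 58, the ceiling is binding.
At P = 35: Qd = 536 - 3·35 = 431 and Qs = 7·35 - 44 = 201.
Shortage = Qd - Qs = 431 - 201 = 230.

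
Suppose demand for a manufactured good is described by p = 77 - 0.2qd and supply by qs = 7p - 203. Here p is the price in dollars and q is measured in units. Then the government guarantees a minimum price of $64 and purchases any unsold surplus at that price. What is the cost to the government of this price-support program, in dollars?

11520

Rearranging demand gives qd = 385 - 5p. In a free market, 385 - 5p = 7p - 203 gives the equilibrium p* = 49, q* = 140.
Because the floor (64) lies above the market-clearing price, it is binding.
At p = 64: qd = 385 - 5·64 = 65 and qs = 7·64 - 203 = 245.
Surplus = qs - qd = 180.
Government expenditure = surplus × support price = 180 × 64 = 11520.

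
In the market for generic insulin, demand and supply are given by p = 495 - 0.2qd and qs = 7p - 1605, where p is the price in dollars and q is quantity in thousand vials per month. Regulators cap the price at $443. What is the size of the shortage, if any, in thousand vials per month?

Rearranging demand gives qd = 2475 - 5p. Without the control the market clears where 2475 - 5p = 7p - 1605, i.e. p* = 340 and q* = 775.
Since 443 is above p* = 340, the ceiling does not bind and the free-market outcome prevails.
Since the control does not bind, there is no shortage.

0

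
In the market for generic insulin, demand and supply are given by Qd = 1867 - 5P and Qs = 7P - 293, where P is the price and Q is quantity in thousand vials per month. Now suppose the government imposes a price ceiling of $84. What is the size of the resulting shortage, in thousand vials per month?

Equilibrium: 1867 - 5P = 7P - 293, so 2160 = 12P and P* = 180, Q* = 967.
Because the ceiling (84) lies below the market-clearing price, it is binding.
At P = 84: Qd = 1867 - 5·84 = 1447 and Qs = 7·84 - 293 = 295.
Shortage = Qd - Qs = 1447 - 295 = 1152.

1152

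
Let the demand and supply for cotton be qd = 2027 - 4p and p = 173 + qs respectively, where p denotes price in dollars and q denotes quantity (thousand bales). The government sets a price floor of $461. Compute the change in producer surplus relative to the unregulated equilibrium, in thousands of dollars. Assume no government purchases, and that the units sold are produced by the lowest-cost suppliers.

Rearranging supply gives qs = p - 173. Without the control the market clears where 2027 - 4p = p - 173, i.e. p* = 440 and q* = 267.
Since 461 > 440, the floor is binding.
At p = 461: qd = 2027 - 4·461 = 183 and qs = 461 - 173 = 288.
Producer surplus without the control is ½ · (440 - 173) · 267 = 35644.5.
With the floor, 183 units are sold at 461. The supply price at q = 183 is 356, so PS = ½ · [(461 - 173) + (461 - 356)] · 183 = 35959.5.
Change in producer surplus = 35959.5 - 35644.5 = 315.

315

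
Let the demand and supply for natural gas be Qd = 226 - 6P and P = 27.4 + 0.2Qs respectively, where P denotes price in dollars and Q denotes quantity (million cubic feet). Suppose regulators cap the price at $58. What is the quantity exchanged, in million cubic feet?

Rearranging supply gives Qs = 5P - 137. Without the control the market clears where 226 - 6P = 5P - 137, i.e. P* = 33 and Q* = 28.
The ceiling of 58 is above the equilibrium price 33, so it is not binding; the market clears at P* = 33, Q* = 28.

28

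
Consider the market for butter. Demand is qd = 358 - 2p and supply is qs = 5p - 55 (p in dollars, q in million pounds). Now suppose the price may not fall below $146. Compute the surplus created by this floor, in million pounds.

Equilibrium: 358 - 2p = 5p - 55, so 413 = 7p and p* = 59, q* = 240.
Since 146 > 59, the floor is binding.
At p = 146: qd = 358 - 2·146 = 66 and qs = 5·146 - 55 = 675.
Surplus = qs - qd = 675 - 66 = 609.

609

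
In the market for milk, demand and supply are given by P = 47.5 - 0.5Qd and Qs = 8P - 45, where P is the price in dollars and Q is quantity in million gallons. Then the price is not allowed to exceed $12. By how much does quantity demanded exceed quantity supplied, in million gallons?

20

Rearranging demand gives Qd = 95 - 2P. Equilibrium: 95 - 2P = 8P - 45, so 140 = 10P and P* = 14, Q* = 67.
Since 12 < 14, the ceiling is binding.
At P = 12: Qd = 95 - 2·12 = 71 and Qs = 8·12 - 45 = 51.
Shortage = Qd - Qs = 71 - 51 = 20.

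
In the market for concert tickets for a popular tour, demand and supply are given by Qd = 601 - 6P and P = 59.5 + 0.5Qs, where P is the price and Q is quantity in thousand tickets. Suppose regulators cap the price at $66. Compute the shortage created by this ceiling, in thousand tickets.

Rearranging supply gives Qs = 2P - 119. In a free market, 601 - 6P = 2P - 119 gives the equilibrium P* = 90, Q* = 61.
Because the ceiling (66) lies below the market-clearing price, it is binding.
At P = 66: Qd = 601 - 6·66 = 205 and Qs = 2·66 - 119 = 13.
Shortage = Qd - Qs = 205 - 13 = 192.

192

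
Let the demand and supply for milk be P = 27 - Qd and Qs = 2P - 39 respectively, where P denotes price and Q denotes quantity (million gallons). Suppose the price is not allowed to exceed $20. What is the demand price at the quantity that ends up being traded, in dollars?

Rearranging demand gives Qd = 27 - P. Equilibrium: 27 - P = 2P - 39, so 66 = 3P and P* = 22, Q* = 5.
Because the ceiling (20) lies below the market-clearing price, it is binding.
At P = 20: Qd = 27 - 20 = 7 and Qs = 2·20 - 39 = 1.
Only 1 units reach the market. On the demand curve, the marginal buyer's willingness to pay at Q = 1 is (27 - 1) = 26.

26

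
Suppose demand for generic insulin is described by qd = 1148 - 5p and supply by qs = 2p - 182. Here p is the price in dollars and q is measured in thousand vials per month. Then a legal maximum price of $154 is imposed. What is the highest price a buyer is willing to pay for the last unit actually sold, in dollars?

204.4

Equilibrium: 1148 - 5p = 2p - 182, so 1330 = 7p and p* = 190, q* = 198.
The ceiling of 154 is below the equilibrium price 190, so it binds.
At p = 154: qd = 1148 - 5·154 = 378 and qs = 2·154 - 182 = 126.
Only 126 units reach the market. On the demand curve, the marginal buyer's willingness to pay at q = 126 is (1148 - 126)/5 = 204.4.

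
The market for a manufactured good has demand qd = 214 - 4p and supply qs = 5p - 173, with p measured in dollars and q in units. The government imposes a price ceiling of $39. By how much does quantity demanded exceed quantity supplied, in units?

In a free market, 214 - 4p = 5p - 173 gives the equilibrium p* = 43, q* = 42.
The ceiling of 39 is below the equilibrium price 43, so it binds.
At p = 39: qd = 214 - 4·39 = 58 and qs = 5·39 - 173 = 22.
Shortage = qd - qs = 58 - 22 = 36.

36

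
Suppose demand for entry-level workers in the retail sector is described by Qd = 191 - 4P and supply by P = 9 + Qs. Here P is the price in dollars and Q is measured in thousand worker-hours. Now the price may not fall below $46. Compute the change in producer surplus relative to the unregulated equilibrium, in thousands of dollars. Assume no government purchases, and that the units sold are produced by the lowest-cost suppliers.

Rearranging supply gives Qs = P - 9. Setting quantity demanded equal to quantity supplied, 191 - 4P = P - 9, gives P* = 40 and Q* = 31.
The floor of 46 is above the equilibrium price 40, so it binds.
At P = 46: Qd = 191 - 4·46 = 7 and Qs = 46 - 9 = 37.
Producer surplus without the control is ½ · (40 - 9) · 31 = 480.5.
With the floor, 7 units are sold at 46. The supply price at Q = 7 is 16, so PS = ½ · [(46 - 9) + (46 - 16)] · 7 = 234.5.
Change in producer surplus = 234.5 - 480.5 = -246.

-246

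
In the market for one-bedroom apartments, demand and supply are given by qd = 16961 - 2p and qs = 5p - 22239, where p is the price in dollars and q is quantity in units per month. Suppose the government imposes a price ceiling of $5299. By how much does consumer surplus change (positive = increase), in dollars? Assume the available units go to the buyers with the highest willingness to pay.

Without the control the market clears where 16961 - 2p = 5p - 22239, i.e. p* = 5600 and q* = 5761.
The ceiling of 5299 is below the equilibrium price 5600, so it binds.
At p = 5299: qd = 16961 - 2·5299 = 6363 and qs = 5·5299 - 22239 = 4256.
Consumer surplus without the control is ½ · (8480.5 - 5600) · 5761 = 8297280.25.
With the ceiling, 4256 units are sold at 5299 (assume they go to the highest-value buyers). The demand price at q = 4256 is 6352.5, so CS = ½ · [(8480.5 - 5299) + (6352.5 - 5299)] · 4256 = 9012080.
Change in consumer surplus = 9012080 - 8297280.25 = 714799.75.

714799.75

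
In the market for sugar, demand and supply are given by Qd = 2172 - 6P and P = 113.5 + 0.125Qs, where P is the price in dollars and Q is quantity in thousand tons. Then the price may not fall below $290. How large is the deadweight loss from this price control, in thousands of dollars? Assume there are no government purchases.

25725

Rearranging supply gives Qs = 8P - 908. In a free market, 2172 - 6P = 8P - 908 gives the equilibrium P* = 220, Q* = 852.
Since 290 > 220, the floor is binding.
At P = 290: Qd = 2172 - 6·290 = 432 and Qs = 8·290 - 908 = 1412.
Quantity traded falls to 432. At Q = 432 the demand price is (2172 - 432)/6 = 290 and the supply price is (908 + 432)/8 = 167.5.
Deadweight loss = ½ · (290 - 167.5) · (852 - 432) = ½ · 122.5 · 420 = 25725.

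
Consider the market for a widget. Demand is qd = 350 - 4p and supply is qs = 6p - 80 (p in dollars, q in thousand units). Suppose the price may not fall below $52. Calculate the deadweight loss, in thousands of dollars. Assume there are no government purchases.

270

In a free market, 350 - 4p = 6p - 80 gives the equilibrium p* = 43, q* = 178.
Since 52 > 43, the floor is binding.
At p = 52: qd = 350 - 4·52 = 142 and qs = 6·52 - 80 = 232.
Quantity traded falls to 142. At q = 142 the demand price is (350 - 142)/4 = 52 and the supply price is (80 + 142)/6 = 37.
Deadweight loss = ½ · (52 - 37) · (178 - 142) = ½ · 15 · 36 = 270.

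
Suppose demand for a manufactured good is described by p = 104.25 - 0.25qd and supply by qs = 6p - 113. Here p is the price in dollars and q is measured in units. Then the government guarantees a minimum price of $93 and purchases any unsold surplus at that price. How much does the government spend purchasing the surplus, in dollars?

Rearranging demand gives qd = 417 - 4p. Equilibrium: 417 - 4p = 6p - 113, so 530 = 10p and p* = 53, q* = 205.
The floor of 93 is above the equilibrium price 53, so it binds.
At p = 93: qd = 417 - 4·93 = 45 and qs = 6·93 - 113 = 445.
Surplus = qs - qd = 400.
Government expenditure = surplus × support price = 400 × 93 = 37200.

37200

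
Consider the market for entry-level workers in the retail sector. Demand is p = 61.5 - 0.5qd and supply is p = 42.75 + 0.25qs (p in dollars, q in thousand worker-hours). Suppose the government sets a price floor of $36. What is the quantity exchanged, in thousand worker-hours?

25

Rearranging demand gives qd = 123 - 2p; rearranging supply gives qs = 4p - 171. Equilibrium: 123 - 2p = 4p - 171, so 294 = 6p and p* = 49, q* = 25.
Since 36 is below p* = 49, the floor does not bind and the free-market outcome prevails.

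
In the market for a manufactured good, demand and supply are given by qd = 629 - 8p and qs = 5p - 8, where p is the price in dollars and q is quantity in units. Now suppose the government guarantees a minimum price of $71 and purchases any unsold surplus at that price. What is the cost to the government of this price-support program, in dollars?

20306

Setting quantity demanded equal to quantity supplied, 629 - 8p = 5p - 8, gives p* = 49 and q* = 237.
The floor of 71 is above the equilibrium price 49, so it binds.
At p = 71: qd = 629 - 8·71 = 61 and qs = 5·71 - 8 = 347.
Surplus = qs - qd = 286.
Government expenditure = surplus × support price = 286 × 71 = 20306.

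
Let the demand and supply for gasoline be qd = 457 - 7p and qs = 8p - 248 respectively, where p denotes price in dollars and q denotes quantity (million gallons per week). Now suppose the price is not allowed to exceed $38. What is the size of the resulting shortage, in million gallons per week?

In a free market, 457 - 7p = 8p - 248 gives the equilibrium p* = 47, q* = 128.
Because the ceiling (38) lies below the market-clearing price, it is binding.
At p = 38: qd = 457 - 7·38 = 191 and qs = 8·38 - 248 = 56.
Shortage = qd - qs = 191 - 56 = 135.

135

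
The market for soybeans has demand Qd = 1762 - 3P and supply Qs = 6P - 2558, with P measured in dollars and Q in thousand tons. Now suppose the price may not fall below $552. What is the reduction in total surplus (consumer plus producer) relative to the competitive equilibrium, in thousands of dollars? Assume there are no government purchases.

11664

Setting quantity demanded equal to quantity supplied, 1762 - 3P = 6P - 2558, gives P* = 480 and Q* = 322.
Since 552 > 480, the floor is binding.
At P = 552: Qd = 1762 - 3·552 = 106 and Qs = 6·552 - 2558 = 754.
Quantity traded falls to 106. At Q = 106 the demand price is (1762 - 106)/3 = 552 and the supply price is (2558 + 106)/6 = 444.
Deadweight loss = ½ · (552 - 444) · (322 - 106) = ½ · 108 · 216 = 11664.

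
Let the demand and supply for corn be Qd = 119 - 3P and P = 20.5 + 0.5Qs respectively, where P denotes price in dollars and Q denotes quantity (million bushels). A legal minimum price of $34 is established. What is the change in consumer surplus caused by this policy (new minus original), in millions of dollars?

-40

Rearranging supply gives Qs = 2P - 41. Equilibrium: 119 - 3P = 2P - 41, so 160 = 5P and P* = 32, Q* = 23.
Because the floor (34) lies above the market-clearing price, it is binding.
At P = 34: Qd = 119 - 3·34 = 17 and Qs = 2·34 - 41 = 27.
Consumer surplus without the control is ½ · (119/3 - 32) · 23 = 529/6.
With the floor, consumers buy 17 units at 34, so CS = ½ · (119/3 - 34) · 17 = 289/6.
Change in consumer surplus = 289/6 - 529/6 = -40.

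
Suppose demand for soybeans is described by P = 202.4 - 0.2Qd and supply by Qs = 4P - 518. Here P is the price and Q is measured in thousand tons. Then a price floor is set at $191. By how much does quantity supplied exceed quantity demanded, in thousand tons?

Rearranging demand gives Qd = 1012 - 5P. Equilibrium: 1012 - 5P = 4P - 518, so 1530 = 9P and P* = 170, Q* = 162.
Since 191 > 170, the floor is binding.
At P = 191: Qd = 1012 - 5·191 = 57 and Qs = 4·191 - 518 = 246.
Surplus = Qs - Qd = 246 - 57 = 189.

189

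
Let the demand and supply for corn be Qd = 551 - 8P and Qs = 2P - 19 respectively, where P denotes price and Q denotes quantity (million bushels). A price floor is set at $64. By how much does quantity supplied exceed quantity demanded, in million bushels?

In a free market, 551 - 8P = 2P - 19 gives the equilibrium P* = 57, Q* = 95.
Since 64 > 57, the floor is binding.
At P = 64: Qd = 551 - 8·64 = 39 and Qs = 2·64 - 19 = 109.
Surplus = Qs - Qd = 109 - 39 = 70.

70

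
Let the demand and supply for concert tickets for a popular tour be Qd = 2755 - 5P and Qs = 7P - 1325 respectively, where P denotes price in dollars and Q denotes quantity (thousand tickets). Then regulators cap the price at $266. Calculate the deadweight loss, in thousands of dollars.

45998.4

Setting quantity demanded equal to quantity supplied, 2755 - 5P = 7P - 1325, gives P* = 340 and Q* = 1055.
Because the ceiling (266) lies below the market-clearing price, it is binding.
At P = 266: Qd = 2755 - 5·266 = 1425 and Qs = 7·266 - 1325 = 537.
Quantity traded falls to 537. At Q = 537 the demand price is (2755 - 537)/5 = 443.6 and the supply price is (1325 + 537)/7 = 266.
Deadweight loss = ½ · (443.6 - 266) · (1055 - 537) = ½ · 177.6 · 518 = 45998.4.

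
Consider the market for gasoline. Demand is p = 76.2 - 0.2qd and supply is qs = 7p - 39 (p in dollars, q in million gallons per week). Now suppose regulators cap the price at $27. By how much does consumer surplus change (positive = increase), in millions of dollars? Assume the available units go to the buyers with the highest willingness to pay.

Rearranging demand gives qd = 381 - 5p. In a free market, 381 - 5p = 7p - 39 gives the equilibrium p* = 35, q* = 206.
Since 27 < 35, the ceiling is binding.
At p = 27: qd = 381 - 5·27 = 246 and qs = 7·27 - 39 = 150.
Consumer surplus without the control is ½ · (76.2 - 35) · 206 = 4243.6.
With the ceiling, 150 units are sold at 27 (assume they go to the highest-value buyers). The demand price at q = 150 is 46.2, so CS = ½ · [(76.2 - 27) + (46.2 - 27)] · 150 = 5130.
Change in consumer surplus = 5130 - 4243.6 = 886.4.

886.4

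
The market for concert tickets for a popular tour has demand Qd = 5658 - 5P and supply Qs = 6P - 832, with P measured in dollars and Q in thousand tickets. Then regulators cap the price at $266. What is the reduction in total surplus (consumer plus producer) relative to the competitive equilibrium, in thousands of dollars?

Setting quantity demanded equal to quantity supplied, 5658 - 5P = 6P - 832, gives P* = 590 and Q* = 2708.
Because the ceiling (266) lies below the market-clearing price, it is binding.
At P = 266: Qd = 5658 - 5·266 = 4328 and Qs = 6·266 - 832 = 764.
Quantity traded falls to 764. At Q = 764 the demand price is (5658 - 764)/5 = 978.8 and the supply price is (832 + 764)/6 = 266.
Deadweight loss = ½ · (978.8 - 266) · (2708 - 764) = ½ · 712.8 · 1944 = 692841.6.

692841.6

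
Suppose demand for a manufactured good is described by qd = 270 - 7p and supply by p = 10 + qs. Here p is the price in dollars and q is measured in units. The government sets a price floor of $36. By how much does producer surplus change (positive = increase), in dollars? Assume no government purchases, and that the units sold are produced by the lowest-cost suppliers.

Rearranging supply gives qs = p - 10. In a free market, 270 - 7p = p - 10 gives the equilibrium p* = 35, q* = 25.
Since 36 > 35, the floor is binding.
At p = 36: qd = 270 - 7·36 = 18 and qs = 36 - 10 = 26.
Producer surplus without the control is ½ · (35 - 10) · 25 = 312.5.
With the floor, 18 units are sold at 36. The supply price at q = 18 is 28, so PS = ½ · [(36 - 10) + (36 - 28)] · 18 = 306.
Change in producer surplus = 306 - 312.5 = -6.5.

-6.5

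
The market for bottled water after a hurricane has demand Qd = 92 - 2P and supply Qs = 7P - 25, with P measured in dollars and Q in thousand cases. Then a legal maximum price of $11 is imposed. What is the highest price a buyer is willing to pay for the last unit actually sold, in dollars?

In a free market, 92 - 2P = 7P - 25 gives the equilibrium P* = 13, Q* = 66.
The ceiling of 11 is below the equilibrium price 13, so it binds.
At P = 11: Qd = 92 - 2·11 = 70 and Qs = 7·11 - 25 = 52.
Only 52 units reach the market. On the demand curve, the marginal buyer's willingness to pay at Q = 52 is (92 - 52)/2 = 20.

20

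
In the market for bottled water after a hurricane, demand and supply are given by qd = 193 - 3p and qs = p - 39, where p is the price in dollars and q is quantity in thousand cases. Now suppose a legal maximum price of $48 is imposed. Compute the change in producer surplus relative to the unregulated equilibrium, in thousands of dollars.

-140

Without the control the market clears where 193 - 3p = p - 39, i.e. p* = 58 and q* = 19.
Because the ceiling (48) lies below the market-clearing price, it is binding.
At p = 48: qd = 193 - 3·48 = 49 and qs = 48 - 39 = 9.
Producer surplus without the control is ½ · (58 - 39) · 19 = 180.5.
With the ceiling, producers sell 9 units at 48, so PS = ½ · (48 - 39) · 9 = 40.5.
Change in producer surplus = 40.5 - 180.5 = -140.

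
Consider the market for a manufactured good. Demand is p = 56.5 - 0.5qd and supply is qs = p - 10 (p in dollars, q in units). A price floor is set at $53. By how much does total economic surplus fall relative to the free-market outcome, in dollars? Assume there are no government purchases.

Rearranging demand gives qd = 113 - 2p. In a free market, 113 - 2p = p - 10 gives the equilibrium p* = 41, q* = 31.
Because the floor (53) lies above the market-clearing price, it is binding.
At p = 53: qd = 113 - 2·53 = 7 and qs = 53 - 10 = 43.
Quantity traded falls to 7. At q = 7 the demand price is (113 - 7)/2 = 53 and the supply price is 10 + 7 = 17.
Deadweight loss = ½ · (53 - 17) · (31 - 7) = ½ · 36 · 24 = 432.

432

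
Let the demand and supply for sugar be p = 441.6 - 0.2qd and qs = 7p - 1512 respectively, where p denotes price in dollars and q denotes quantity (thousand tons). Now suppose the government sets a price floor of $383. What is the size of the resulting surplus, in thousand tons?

Rearranging demand gives qd = 2208 - 5p. Equilibrium: 2208 - 5p = 7p - 1512, so 3720 = 12p and p* = 310, q* = 658.
Because the floor (383) lies above the market-clearing price, it is binding.
At p = 383: qd = 2208 - 5·383 = 293 and qs = 7·383 - 1512 = 1169.
Surplus = qs - qd = 1169 - 293 = 876.

876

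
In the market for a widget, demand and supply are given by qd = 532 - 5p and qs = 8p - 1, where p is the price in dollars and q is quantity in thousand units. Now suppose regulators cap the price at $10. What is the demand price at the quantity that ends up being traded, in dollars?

Setting quantity demanded equal to quantity supplied, 532 - 5p = 8p - 1, gives p* = 41 and q* = 327.
Since 10 < 41, the ceiling is binding.
At p = 10: qd = 532 - 5·10 = 482 and qs = 8·10 - 1 = 79.
Only 79 units reach the market. On the demand curve, the marginal buyer's willingness to pay at q = 79 is (532 - 79)/5 = 90.6.

90.6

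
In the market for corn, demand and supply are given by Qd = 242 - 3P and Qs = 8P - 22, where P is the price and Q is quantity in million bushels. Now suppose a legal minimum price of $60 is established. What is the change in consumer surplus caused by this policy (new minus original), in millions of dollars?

Equilibrium: 242 - 3P = 8P - 22, so 264 = 11P and P* = 24, Q* = 170.
Because the floor (60) lies above the market-clearing price, it is binding.
At P = 60: Qd = 242 - 3·60 = 62 and Qs = 8·60 - 22 = 458.
Consumer surplus without the control is ½ · (242/3 - 24) · 170 = 14450/3.
With the floor, consumers buy 62 units at 60, so CS = ½ · (242/3 - 60) · 62 = 1922/3.
Change in consumer surplus = 1922/3 - 14450/3 = -4176.

-4176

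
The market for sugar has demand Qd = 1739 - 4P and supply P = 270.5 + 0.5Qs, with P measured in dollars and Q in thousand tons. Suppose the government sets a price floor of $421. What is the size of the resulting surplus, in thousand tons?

246

Rearranging supply gives Qs = 2P - 541. Without the control the market clears where 1739 - 4P = 2P - 541, i.e. P* = 380 and Q* = 219.
The floor of 421 is above the equilibrium price 380, so it binds.
At P = 421: Qd = 1739 - 4·421 = 55 and Qs = 2·421 - 541 = 301.
Surplus = Qs - Qd = 301 - 55 = 246.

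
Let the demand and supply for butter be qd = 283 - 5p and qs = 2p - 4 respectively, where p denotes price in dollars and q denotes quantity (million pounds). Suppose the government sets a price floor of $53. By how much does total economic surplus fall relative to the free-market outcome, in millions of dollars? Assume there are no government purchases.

Without the control the market clears where 283 - 5p = 2p - 4, i.e. p* = 41 and q* = 78.
Since 53 > 41, the floor is binding.
At p = 53: qd = 283 - 5·53 = 18 and qs = 2·53 - 4 = 102.
Quantity traded falls to 18. At q = 18 the demand price is (283 - 18)/5 = 53 and the supply price is (4 + 18)/2 = 11.
Deadweight loss = ½ · (53 - 11) · (78 - 18) = ½ · 42 · 60 = 1260.

1260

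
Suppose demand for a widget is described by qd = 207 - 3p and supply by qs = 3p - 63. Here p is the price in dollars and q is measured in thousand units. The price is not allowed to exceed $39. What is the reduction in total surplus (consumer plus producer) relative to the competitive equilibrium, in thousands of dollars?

Equilibrium: 207 - 3p = 3p - 63, so 270 = 6p and p* = 45, q* = 72.
Since 39 < 45, the ceiling is binding.
At p = 39: qd = 207 - 3·39 = 90 and qs = 3·39 - 63 = 54.
Quantity traded falls to 54. At q = 54 the demand price is (207 - 54)/3 = 51 and the supply price is (63 + 54)/3 = 39.
Deadweight loss = ½ · (51 - 39) · (72 - 54) = ½ · 12 · 18 = 108.

108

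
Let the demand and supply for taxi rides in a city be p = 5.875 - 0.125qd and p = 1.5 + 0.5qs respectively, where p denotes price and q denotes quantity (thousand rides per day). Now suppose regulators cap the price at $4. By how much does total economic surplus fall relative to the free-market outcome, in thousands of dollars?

1.25

Rearranging demand gives qd = 47 - 8p; rearranging supply gives qs = 2p - 3. In a free market, 47 - 8p = 2p - 3 gives the equilibrium p* = 5, q* = 7.
Since 4 < 5, the ceiling is binding.
At p = 4: qd = 47 - 8·4 = 15 and qs = 2·4 - 3 = 5.
Quantity traded falls to 5. At q = 5 the demand price is (47 - 5)/8 = 5.25 and the supply price is (3 + 5)/2 = 4.
Deadweight loss = ½ · (5.25 - 4) · (7 - 5) = ½ · 1.25 · 2 = 1.25.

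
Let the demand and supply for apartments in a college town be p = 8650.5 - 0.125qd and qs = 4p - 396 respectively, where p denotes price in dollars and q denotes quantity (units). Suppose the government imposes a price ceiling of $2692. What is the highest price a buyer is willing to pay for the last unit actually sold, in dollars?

7354

Rearranging demand gives qd = 69204 - 8p. In a free market, 69204 - 8p = 4p - 396 gives the equilibrium p* = 5800, q* = 22804.
Because the ceiling (2692) lies below the market-clearing price, it is binding.
At p = 2692: qd = 69204 - 8·2692 = 47668 and qs = 4·2692 - 396 = 10372.
Only 10372 units reach the market. On the demand curve, the marginal buyer's willingness to pay at q = 10372 is (69204 - 10372)/8 = 7354.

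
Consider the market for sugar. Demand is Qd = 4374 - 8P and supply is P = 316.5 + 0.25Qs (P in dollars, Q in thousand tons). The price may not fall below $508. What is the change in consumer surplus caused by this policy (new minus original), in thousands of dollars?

Rearranging supply gives Qs = 4P - 1266. Equilibrium: 4374 - 8P = 4P - 1266, so 5640 = 12P and P* = 470, Q* = 614.
Since 508 > 470, the floor is binding.
At P = 508: Qd = 4374 - 8·508 = 310 and Qs = 4·508 - 1266 = 766.
Consumer surplus without the control is ½ · (546.75 - 470) · 614 = 23562.25.
With the floor, consumers buy 310 units at 508, so CS = ½ · (546.75 - 508) · 310 = 6006.25.
Change in consumer surplus = 6006.25 - 23562.25 = -17556.

-17556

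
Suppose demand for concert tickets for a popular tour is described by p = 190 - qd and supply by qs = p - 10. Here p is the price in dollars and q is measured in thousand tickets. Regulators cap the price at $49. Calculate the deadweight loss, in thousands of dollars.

2601

Rearranging demand gives qd = 190 - p. Without the control the market clears where 190 - p = p - 10, i.e. p* = 100 and q* = 90.
The ceiling of 49 is below the equilibrium price 100, so it binds.
At p = 49: qd = 190 - 49 = 141 and qs = 49 - 10 = 39.
Quantity traded falls to 39. At q = 39 the demand price is 190 - 39 = 151 and the supply price is 10 + 39 = 49.
Deadweight loss = ½ · (151 - 49) · (90 - 39) = ½ · 102 · 51 = 2601.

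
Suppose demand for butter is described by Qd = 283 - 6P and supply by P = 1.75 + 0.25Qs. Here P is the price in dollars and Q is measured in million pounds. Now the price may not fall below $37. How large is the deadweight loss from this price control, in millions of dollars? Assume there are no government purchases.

Rearranging supply gives Qs = 4P - 7. In a free market, 283 - 6P = 4P - 7 gives the equilibrium P* = 29, Q* = 109.
The floor of 37 is above the equilibrium price 29, so it binds.
At P = 37: Qd = 283 - 6·37 = 61 and Qs = 4·37 - 7 = 141.
Quantity traded falls to 61. At Q = 61 the demand price is (283 - 61)/6 = 37 and the supply price is (7 + 61)/4 = 17.
Deadweight loss = ½ · (37 - 17) · (109 - 61) = ½ · 20 · 48 = 480.

480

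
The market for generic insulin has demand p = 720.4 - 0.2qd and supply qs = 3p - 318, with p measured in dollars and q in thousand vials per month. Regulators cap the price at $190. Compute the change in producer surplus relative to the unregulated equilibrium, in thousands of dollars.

-210600

Rearranging demand gives qd = 3602 - 5p. Without the control the market clears where 3602 - 5p = 3p - 318, i.e. p* = 490 and q* = 1152.
Since 190 < 490, the ceiling is binding.
At p = 190: qd = 3602 - 5·190 = 2652 and qs = 3·190 - 318 = 252.
Producer surplus without the control is ½ · (490 - 106) · 1152 = 221184.
With the ceiling, producers sell 252 units at 190, so PS = ½ · (190 - 106) · 252 = 10584.
Change in producer surplus = 10584 - 221184 = -210600.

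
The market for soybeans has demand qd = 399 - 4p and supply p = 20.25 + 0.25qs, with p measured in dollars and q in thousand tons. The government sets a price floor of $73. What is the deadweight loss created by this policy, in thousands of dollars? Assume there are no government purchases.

Rearranging supply gives qs = 4p - 81. In a free market, 399 - 4p = 4p - 81 gives the equilibrium p* = 60, q* = 159.
The floor of 73 is above the equilibrium price 60, so it binds.
At p = 73: qd = 399 - 4·73 = 107 and qs = 4·73 - 81 = 211.
Quantity traded falls to 107. At q = 107 the demand price is (399 - 107)/4 = 73 and the supply price is (81 + 107)/4 = 47.
Deadweight loss = ½ · (73 - 47) · (159 - 107) = ½ · 26 · 52 = 676.

676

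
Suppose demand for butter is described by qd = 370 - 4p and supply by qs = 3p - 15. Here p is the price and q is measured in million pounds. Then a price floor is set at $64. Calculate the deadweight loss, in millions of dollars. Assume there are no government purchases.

378

Setting quantity demanded equal to quantity supplied, 370 - 4p = 3p - 15, gives p* = 55 and q* = 150.
Since 64 > 55, the floor is binding.
At p = 64: qd = 370 - 4·64 = 114 and qs = 3·64 - 15 = 177.
Quantity traded falls to 114. At q = 114 the demand price is (370 - 114)/4 = 64 and the supply price is (15 + 114)/3 = 43.
Deadweight loss = ½ · (64 - 43) · (150 - 114) = ½ · 21 · 36 = 378.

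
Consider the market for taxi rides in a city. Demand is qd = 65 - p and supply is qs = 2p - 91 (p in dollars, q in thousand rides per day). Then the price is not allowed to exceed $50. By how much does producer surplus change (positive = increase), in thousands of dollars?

Setting quantity demanded equal to quantity supplied, 65 - p = 2p - 91, gives p* = 52 and q* = 13.
The ceiling of 50 is below the equilibrium price 52, so it binds.
At p = 50: qd = 65 - 50 = 15 and qs = 2·50 - 91 = 9.
Producer surplus without the control is ½ · (52 - 45.5) · 13 = 42.25.
With the ceiling, producers sell 9 units at 50, so PS = ½ · (50 - 45.5) · 9 = 20.25.
Change in producer surplus = 20.25 - 42.25 = -22.

-22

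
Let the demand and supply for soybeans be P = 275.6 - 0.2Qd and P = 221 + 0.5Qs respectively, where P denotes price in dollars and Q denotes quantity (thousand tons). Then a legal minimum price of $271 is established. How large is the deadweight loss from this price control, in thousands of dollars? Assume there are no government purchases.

1058.75

Rearranging demand gives Qd = 1378 - 5P; rearranging supply gives Qs = 2P - 442. Setting quantity demanded equal to quantity supplied, 1378 - 5P = 2P - 442, gives P* = 260 and Q* = 78.
The floor of 271 is above the equilibrium price 260, so it binds.
At P = 271: Qd = 1378 - 5·271 = 23 and Qs = 2·271 - 442 = 100.
Quantity traded falls to 23. At Q = 23 the demand price is (1378 - 23)/5 = 271 and the supply price is (442 + 23)/2 = 232.5.
Deadweight loss = ½ · (271 - 232.5) · (78 - 23) = ½ · 38.5 · 55 = 1058.75.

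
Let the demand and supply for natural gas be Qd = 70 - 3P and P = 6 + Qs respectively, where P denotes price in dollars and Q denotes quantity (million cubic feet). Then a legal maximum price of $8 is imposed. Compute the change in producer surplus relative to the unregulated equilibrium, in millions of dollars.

Rearranging supply gives Qs = P - 6. Equilibrium: 70 - 3P = P - 6, so 76 = 4P and P* = 19, Q* = 13.
The ceiling of 8 is below the equilibrium price 19, so it binds.
At P = 8: Qd = 70 - 3·8 = 46 and Qs = 8 - 6 = 2.
Producer surplus without the control is ½ · (19 - 6) · 13 = 84.5.
With the ceiling, producers sell 2 units at 8, so PS = ½ · (8 - 6) · 2 = 2.
Change in producer surplus = 2 - 84.5 = -82.5.

-82.5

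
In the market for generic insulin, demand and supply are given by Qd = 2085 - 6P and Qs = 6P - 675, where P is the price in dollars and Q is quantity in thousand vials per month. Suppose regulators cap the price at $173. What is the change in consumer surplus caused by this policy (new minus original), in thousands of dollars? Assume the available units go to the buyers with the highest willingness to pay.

Setting quantity demanded equal to quantity supplied, 2085 - 6P = 6P - 675, gives P* = 230 and Q* = 705.
Because the ceiling (173) lies below the market-clearing price, it is binding.
At P = 173: Qd = 2085 - 6·173 = 1047 and Qs = 6·173 - 675 = 363.
Consumer surplus without the control is ½ · (347.5 - 230) · 705 = 41418.75.
With the ceiling, 363 units are sold at 173 (assume they go to the highest-value buyers). The demand price at Q = 363 is 287, so CS = ½ · [(347.5 - 173) + (287 - 173)] · 363 = 52362.75.
Change in consumer surplus = 52362.75 - 41418.75 = 10944.

10944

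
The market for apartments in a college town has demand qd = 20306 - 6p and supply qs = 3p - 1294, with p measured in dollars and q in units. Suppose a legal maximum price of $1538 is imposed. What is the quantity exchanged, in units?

Without the control the market clears where 20306 - 6p = 3p - 1294, i.e. p* = 2400 and q* = 5906.
Since 1538 < 2400, the ceiling is binding.
At p = 1538: qd = 20306 - 6·1538 = 11078 and qs = 3·1538 - 1294 = 3320.
The quantity actually transacted is the short side, supply: 3320.

3320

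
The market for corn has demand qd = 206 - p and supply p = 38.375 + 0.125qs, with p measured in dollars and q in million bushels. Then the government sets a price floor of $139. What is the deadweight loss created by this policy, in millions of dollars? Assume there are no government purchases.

3782.25

Rearranging supply gives qs = 8p - 307. Without the control the market clears where 206 - p = 8p - 307, i.e. p* = 57 and q* = 149.
Because the floor (139) lies above the market-clearing price, it is binding.
At p = 139: qd = 206 - 139 = 67 and qs = 8·139 - 307 = 805.
Quantity traded falls to 67. At q = 67 the demand price is 206 - 67 = 139 and the supply price is (307 + 67)/8 = 46.75.
Deadweight loss = ½ · (139 - 46.75) · (149 - 67) = ½ · 92.25 · 82 = 3782.25.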